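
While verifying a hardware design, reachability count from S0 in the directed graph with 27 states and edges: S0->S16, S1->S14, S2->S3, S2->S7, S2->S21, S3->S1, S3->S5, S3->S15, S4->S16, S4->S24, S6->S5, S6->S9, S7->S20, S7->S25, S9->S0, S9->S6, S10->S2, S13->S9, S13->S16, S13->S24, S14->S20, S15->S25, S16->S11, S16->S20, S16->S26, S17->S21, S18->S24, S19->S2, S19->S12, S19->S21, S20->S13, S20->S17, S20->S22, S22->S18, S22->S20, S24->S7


BFS from S0:
  layer 0: {S0}
  layer 1: {S16}
  layer 2: {S11, S20, S26}
  layer 3: {S13, S17, S22}
  layer 4: {S9, S18, S21, S24}
  layer 5: {S6, S7}
  layer 6: {S5, S25}
Reachable set: {S0, S5, S6, S7, S9, S11, S13, S16, S17, S18, S20, S21, S22, S24, S25, S26}
Count = 16

16


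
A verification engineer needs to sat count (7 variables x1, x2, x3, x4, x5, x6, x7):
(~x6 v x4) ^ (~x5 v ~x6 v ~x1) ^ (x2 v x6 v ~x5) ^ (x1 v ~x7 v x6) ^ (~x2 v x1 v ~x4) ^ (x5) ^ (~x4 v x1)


CNF with 7 clauses over 7 vars (128 assignments).
An assignment satisfies CNF iff every clause has >=1 true literal.
Check each row (bits = x1,x2,x3,x4,x5,x6,x7; clause T/F shown):
  row 0 [0000000]: clauses=TTTTTFT -> 0
  row 1 [0000001]: clauses=TTTFTFT -> 0
  row 2 [0000010]: clauses=FTTTTFT -> 0
  row 3 [0000011]: clauses=FTTTTFT -> 0
  row 4 [0000100]: clauses=TTFTTTT -> 0
  (every remaining row is evaluated the same way; all 128 results are listed next)
Full result column, 8 rows per line (x1,x2,x3,x4 fixed per line; x5,x6,x7 runs 000..111 left to right):
  rows 0-7 [x1,x2,x3,x4=0000]: 00000000  (ones: 0)
  rows 8-15 [x1,x2,x3,x4=0001]: 00000000  (ones: 0)
  rows 16-23 [x1,x2,x3,x4=0010]: 00000000  (ones: 0)
  rows 24-31 [x1,x2,x3,x4=0011]: 00000000  (ones: 0)
  rows 32-39 [x1,x2,x3,x4=0100]: 00001000  (ones: 1)
  rows 40-47 [x1,x2,x3,x4=0101]: 00000000  (ones: 0)
  rows 48-55 [x1,x2,x3,x4=0110]: 00001000  (ones: 1)
  rows 56-63 [x1,x2,x3,x4=0111]: 00000000  (ones: 0)
  rows 64-71 [x1,x2,x3,x4=1000]: 00000000  (ones: 0)
  rows 72-79 [x1,x2,x3,x4=1001]: 00000000  (ones: 0)
  rows 80-87 [x1,x2,x3,x4=1010]: 00000000  (ones: 0)
  rows 88-95 [x1,x2,x3,x4=1011]: 00000000  (ones: 0)
  rows 96-103 [x1,x2,x3,x4=1100]: 00001100  (ones: 2)
  rows 104-111 [x1,x2,x3,x4=1101]: 00001100  (ones: 2)
  rows 112-119 [x1,x2,x3,x4=1110]: 00001100  (ones: 2)
  rows 120-127 [x1,x2,x3,x4=1111]: 00001100  (ones: 2)
Satisfying assignments = 0+0+0+0+1+0+1+0+0+0+0+0+2+2+2+2 = 10

10


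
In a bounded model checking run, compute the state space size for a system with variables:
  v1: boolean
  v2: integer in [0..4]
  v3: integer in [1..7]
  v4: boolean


State space = product of domain sizes of all variables.
Domain sizes:
  v1 (boolean): 2
  v2 (integer in [0..4]): 5
  v3 (integer in [1..7]): 7
  v4 (boolean): 2
Product = 2 * 5 * 7 * 2 = 140

140


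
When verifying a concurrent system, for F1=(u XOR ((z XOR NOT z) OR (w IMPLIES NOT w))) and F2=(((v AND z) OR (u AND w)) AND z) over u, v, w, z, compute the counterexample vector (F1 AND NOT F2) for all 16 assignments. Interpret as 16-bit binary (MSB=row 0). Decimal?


F1 = (u XOR ((z XOR NOT z) OR (w IMPLIES NOT w)))
F2 = (((v AND z) OR (u AND w)) AND z)
Counterexample to F1=>F2 is where F1=1 and F2=0.
Evaluate each row (bits = u,v,w,z, MSB first):
  row 0 [0000]: F1=1 F2=0 -> F1&~F2 -> 1
  row 1 [0001]: F1=1 F2=0 -> F1&~F2 -> 1
  row 2 [0010]: F1=1 F2=0 -> F1&~F2 -> 1
  row 3 [0011]: F1=1 F2=0 -> F1&~F2 -> 1
  row 4 [0100]: F1=1 F2=0 -> F1&~F2 -> 1
  row 5 [0101]: F1=1 F2=1 -> F1&~F2 -> 0
  row 6 [0110]: F1=1 F2=0 -> F1&~F2 -> 1
  row 7 [0111]: F1=1 F2=1 -> F1&~F2 -> 0
  row 8 [1000]: F1=0 F2=0 -> F1&~F2 -> 0
  row 9 [1001]: F1=0 F2=0 -> F1&~F2 -> 0
  row 10 [1010]: F1=0 F2=0 -> F1&~F2 -> 0
  row 11 [1011]: F1=0 F2=1 -> F1&~F2 -> 0
  row 12 [1100]: F1=0 F2=0 -> F1&~F2 -> 0
  row 13 [1101]: F1=0 F2=1 -> F1&~F2 -> 0
  row 14 [1110]: F1=0 F2=0 -> F1&~F2 -> 0
  row 15 [1111]: F1=0 F2=1 -> F1&~F2 -> 0
Full result column, 4 rows per line (u,v fixed per line; w,z runs 00..11 left to right):
  rows 0-3 [u,v=00]: 1111  = hex F
  rows 4-7 [u,v=01]: 1010  = hex A
  rows 8-11 [u,v=10]: 0000  = hex 0
  rows 12-15 [u,v=11]: 0000  = hex 0
Counterexample vector (row 0 .. row 15) = 1111101000000000
Output column grouped in 4s = 1111 1010 0000 0000 = 0xFA00
Convert to decimal digit by digit (value = value*16 + digit):
  F -> 15
  15*16 + 10 (A) = 250
  250*16 + 0 = 4000
  4000*16 + 0 = 64000
Decimal = 64000

64000


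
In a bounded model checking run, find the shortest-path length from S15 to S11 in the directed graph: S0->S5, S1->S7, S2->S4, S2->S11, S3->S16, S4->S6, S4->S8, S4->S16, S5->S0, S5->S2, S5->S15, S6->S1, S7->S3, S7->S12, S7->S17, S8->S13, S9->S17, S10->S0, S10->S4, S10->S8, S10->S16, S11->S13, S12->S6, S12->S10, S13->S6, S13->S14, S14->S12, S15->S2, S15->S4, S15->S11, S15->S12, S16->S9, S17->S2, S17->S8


BFS layer-by-layer from S15:
  dist 0: {S15}
  dist 1: {S2, S4, S11, S12}
  -> S11 reached at distance 1
Shortest path length = 1

1


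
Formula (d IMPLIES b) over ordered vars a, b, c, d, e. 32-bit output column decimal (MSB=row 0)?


Formula: (d IMPLIES b) over a, b, c, d, e (32 rows)
Evaluate each row (bits = a,b,c,d,e, MSB first):
  row 0 [00000]: (0 IMPLIES 0) -> 1
  row 1 [00001]: (0 IMPLIES 0) -> 1
  row 2 [00010]: (1 IMPLIES 0) -> 0
  row 3 [00011]: (1 IMPLIES 0) -> 0
  row 4 [00100]: (0 IMPLIES 0) -> 1
  row 5 [00101]: (0 IMPLIES 0) -> 1
  row 6 [00110]: (1 IMPLIES 0) -> 0
  row 7 [00111]: (1 IMPLIES 0) -> 0
  row 8 [01000]: (0 IMPLIES 1) -> 1
  row 9 [01001]: (0 IMPLIES 1) -> 1
  row 10 [01010]: (1 IMPLIES 1) -> 1
  row 11 [01011]: (1 IMPLIES 1) -> 1
  row 12 [01100]: (0 IMPLIES 1) -> 1
  row 13 [01101]: (0 IMPLIES 1) -> 1
  row 14 [01110]: (1 IMPLIES 1) -> 1
  row 15 [01111]: (1 IMPLIES 1) -> 1
  row 16 [10000]: (0 IMPLIES 0) -> 1
  row 17 [10001]: (0 IMPLIES 0) -> 1
  row 18 [10010]: (1 IMPLIES 0) -> 0
  row 19 [10011]: (1 IMPLIES 0) -> 0
  row 20 [10100]: (0 IMPLIES 0) -> 1
  row 21 [10101]: (0 IMPLIES 0) -> 1
  row 22 [10110]: (1 IMPLIES 0) -> 0
  row 23 [10111]: (1 IMPLIES 0) -> 0
  row 24 [11000]: (0 IMPLIES 1) -> 1
  row 25 [11001]: (0 IMPLIES 1) -> 1
  row 26 [11010]: (1 IMPLIES 1) -> 1
  row 27 [11011]: (1 IMPLIES 1) -> 1
  row 28 [11100]: (0 IMPLIES 1) -> 1
  row 29 [11101]: (0 IMPLIES 1) -> 1
  row 30 [11110]: (1 IMPLIES 1) -> 1
  row 31 [11111]: (1 IMPLIES 1) -> 1
Full result column, 4 rows per line (a,b,c fixed per line; d,e runs 00..11 left to right):
  rows 0-3 [a,b,c=000]: 1100  = hex C
  rows 4-7 [a,b,c=001]: 1100  = hex C
  rows 8-11 [a,b,c=010]: 1111  = hex F
  rows 12-15 [a,b,c=011]: 1111  = hex F
  rows 16-19 [a,b,c=100]: 1100  = hex C
  rows 20-23 [a,b,c=101]: 1100  = hex C
  rows 24-27 [a,b,c=110]: 1111  = hex F
  rows 28-31 [a,b,c=111]: 1111  = hex F
Output column (row 0 .. row 31) = 11001100111111111100110011111111
Output column grouped in 4s = 1100 1100 1111 1111 1100 1100 1111 1111 = 0xCCFFCCFF
Convert to decimal digit by digit (value = value*16 + digit):
  C -> 12
  12*16 + 12 (C) = 204
  204*16 + 15 (F) = 3279
  3279*16 + 15 (F) = 52479
  52479*16 + 12 (C) = 839676
  839676*16 + 12 (C) = 13434828
  13434828*16 + 15 (F) = 214957263
  214957263*16 + 15 (F) = 3439316223
Decimal = 3439316223

3439316223


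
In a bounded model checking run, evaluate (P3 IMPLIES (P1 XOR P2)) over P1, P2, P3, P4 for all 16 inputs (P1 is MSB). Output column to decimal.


Formula: (P3 IMPLIES (P1 XOR P2)) over P1, P2, P3, P4 (16 rows)
Evaluate each row (bits = P1,P2,P3,P4, MSB first):
  row 0 [0000]: (0 IMPLIES (0 XOR 0)) -> 1
  row 1 [0001]: (0 IMPLIES (0 XOR 0)) -> 1
  row 2 [0010]: (1 IMPLIES (0 XOR 0)) -> 0
  row 3 [0011]: (1 IMPLIES (0 XOR 0)) -> 0
  row 4 [0100]: (0 IMPLIES (0 XOR 1)) -> 1
  row 5 [0101]: (0 IMPLIES (0 XOR 1)) -> 1
  row 6 [0110]: (1 IMPLIES (0 XOR 1)) -> 1
  row 7 [0111]: (1 IMPLIES (0 XOR 1)) -> 1
  row 8 [1000]: (0 IMPLIES (1 XOR 0)) -> 1
  row 9 [1001]: (0 IMPLIES (1 XOR 0)) -> 1
  row 10 [1010]: (1 IMPLIES (1 XOR 0)) -> 1
  row 11 [1011]: (1 IMPLIES (1 XOR 0)) -> 1
  row 12 [1100]: (0 IMPLIES (1 XOR 1)) -> 1
  row 13 [1101]: (0 IMPLIES (1 XOR 1)) -> 1
  row 14 [1110]: (1 IMPLIES (1 XOR 1)) -> 0
  row 15 [1111]: (1 IMPLIES (1 XOR 1)) -> 0
Full result column, 4 rows per line (P1,P2 fixed per line; P3,P4 runs 00..11 left to right):
  rows 0-3 [P1,P2=00]: 1100  = hex C
  rows 4-7 [P1,P2=01]: 1111  = hex F
  rows 8-11 [P1,P2=10]: 1111  = hex F
  rows 12-15 [P1,P2=11]: 1100  = hex C
Output column (row 0 .. row 15) = 1100111111111100
Output column grouped in 4s = 1100 1111 1111 1100 = 0xCFFC
Convert to decimal digit by digit (value = value*16 + digit):
  C -> 12
  12*16 + 15 (F) = 207
  207*16 + 15 (F) = 3327
  3327*16 + 12 (C) = 53244
Decimal = 53244

53244


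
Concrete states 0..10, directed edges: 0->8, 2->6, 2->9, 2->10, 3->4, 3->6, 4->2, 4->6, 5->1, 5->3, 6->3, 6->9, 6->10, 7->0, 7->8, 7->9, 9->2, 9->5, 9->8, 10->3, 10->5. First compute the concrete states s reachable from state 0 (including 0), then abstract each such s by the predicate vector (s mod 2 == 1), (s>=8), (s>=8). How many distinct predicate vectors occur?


BFS from 0:
Concrete reachable: {0, 8}
Abstract via predicates (s mod 2 == 1), (s>=8), (s>=8):
  (0,0,0) <- {0}
  (0,1,1) <- {8}
Distinct abstract states = 2

2


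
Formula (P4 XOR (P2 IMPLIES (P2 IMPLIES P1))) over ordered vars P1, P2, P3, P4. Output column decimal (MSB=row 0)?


Formula: (P4 XOR (P2 IMPLIES (P2 IMPLIES P1))) over P1, P2, P3, P4 (16 rows)
Evaluate each row (bits = P1,P2,P3,P4, MSB first):
  row 0 [0000]: (0 XOR (0 IMPLIES (0 IMPLIES 0))) -> 1
  row 1 [0001]: (1 XOR (0 IMPLIES (0 IMPLIES 0))) -> 0
  row 2 [0010]: (0 XOR (0 IMPLIES (0 IMPLIES 0))) -> 1
  row 3 [0011]: (1 XOR (0 IMPLIES (0 IMPLIES 0))) -> 0
  row 4 [0100]: (0 XOR (1 IMPLIES (1 IMPLIES 0))) -> 0
  row 5 [0101]: (1 XOR (1 IMPLIES (1 IMPLIES 0))) -> 1
  row 6 [0110]: (0 XOR (1 IMPLIES (1 IMPLIES 0))) -> 0
  row 7 [0111]: (1 XOR (1 IMPLIES (1 IMPLIES 0))) -> 1
  row 8 [1000]: (0 XOR (0 IMPLIES (0 IMPLIES 1))) -> 1
  row 9 [1001]: (1 XOR (0 IMPLIES (0 IMPLIES 1))) -> 0
  row 10 [1010]: (0 XOR (0 IMPLIES (0 IMPLIES 1))) -> 1
  row 11 [1011]: (1 XOR (0 IMPLIES (0 IMPLIES 1))) -> 0
  row 12 [1100]: (0 XOR (1 IMPLIES (1 IMPLIES 1))) -> 1
  row 13 [1101]: (1 XOR (1 IMPLIES (1 IMPLIES 1))) -> 0
  row 14 [1110]: (0 XOR (1 IMPLIES (1 IMPLIES 1))) -> 1
  row 15 [1111]: (1 XOR (1 IMPLIES (1 IMPLIES 1))) -> 0
Full result column, 4 rows per line (P1,P2 fixed per line; P3,P4 runs 00..11 left to right):
  rows 0-3 [P1,P2=00]: 1010  = hex A
  rows 4-7 [P1,P2=01]: 0101  = hex 5
  rows 8-11 [P1,P2=10]: 1010  = hex A
  rows 12-15 [P1,P2=11]: 1010  = hex A
Output column (row 0 .. row 15) = 1010010110101010
Output column grouped in 4s = 1010 0101 1010 1010 = 0xA5AA
Convert to decimal digit by digit (value = value*16 + digit):
  A -> 10
  10*16 + 5 = 165
  165*16 + 10 (A) = 2650
  2650*16 + 10 (A) = 42410
Decimal = 42410

42410


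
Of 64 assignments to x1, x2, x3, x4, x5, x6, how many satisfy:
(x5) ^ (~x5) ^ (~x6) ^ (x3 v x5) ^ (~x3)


CNF with 5 clauses over 6 vars (64 assignments).
An assignment satisfies CNF iff every clause has >=1 true literal.
Check each row (bits = x1,x2,x3,x4,x5,x6; clause T/F shown):
  row 0 [000000]: clauses=FTTFT -> 0
  row 1 [000001]: clauses=FTFFT -> 0
  row 2 [000010]: clauses=TFTTT -> 0
  row 3 [000011]: clauses=TFFTT -> 0
  row 4 [000100]: clauses=FTTFT -> 0
  (every remaining row is evaluated the same way; all 64 results are listed next)
Full result column, 8 rows per line (x1,x2,x3 fixed per line; x4,x5,x6 runs 000..111 left to right):
  rows 0-7 [x1,x2,x3=000]: 00000000  (ones: 0)
  rows 8-15 [x1,x2,x3=001]: 00000000  (ones: 0)
  rows 16-23 [x1,x2,x3=010]: 00000000  (ones: 0)
  rows 24-31 [x1,x2,x3=011]: 00000000  (ones: 0)
  rows 32-39 [x1,x2,x3=100]: 00000000  (ones: 0)
  rows 40-47 [x1,x2,x3=101]: 00000000  (ones: 0)
  rows 48-55 [x1,x2,x3=110]: 00000000  (ones: 0)
  rows 56-63 [x1,x2,x3=111]: 00000000  (ones: 0)
Satisfying assignments = 0+0+0+0+0+0+0+0 = 0

0


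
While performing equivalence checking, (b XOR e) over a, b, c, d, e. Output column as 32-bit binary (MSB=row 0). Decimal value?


Formula: (b XOR e) over a, b, c, d, e (32 rows)
Evaluate each row (bits = a,b,c,d,e, MSB first):
  row 0 [00000]: (0 XOR 0) -> 0
  row 1 [00001]: (0 XOR 1) -> 1
  row 2 [00010]: (0 XOR 0) -> 0
  row 3 [00011]: (0 XOR 1) -> 1
  row 4 [00100]: (0 XOR 0) -> 0
  row 5 [00101]: (0 XOR 1) -> 1
  row 6 [00110]: (0 XOR 0) -> 0
  row 7 [00111]: (0 XOR 1) -> 1
  row 8 [01000]: (1 XOR 0) -> 1
  row 9 [01001]: (1 XOR 1) -> 0
  row 10 [01010]: (1 XOR 0) -> 1
  row 11 [01011]: (1 XOR 1) -> 0
  row 12 [01100]: (1 XOR 0) -> 1
  row 13 [01101]: (1 XOR 1) -> 0
  row 14 [01110]: (1 XOR 0) -> 1
  row 15 [01111]: (1 XOR 1) -> 0
  row 16 [10000]: (0 XOR 0) -> 0
  row 17 [10001]: (0 XOR 1) -> 1
  row 18 [10010]: (0 XOR 0) -> 0
  row 19 [10011]: (0 XOR 1) -> 1
  row 20 [10100]: (0 XOR 0) -> 0
  row 21 [10101]: (0 XOR 1) -> 1
  row 22 [10110]: (0 XOR 0) -> 0
  row 23 [10111]: (0 XOR 1) -> 1
  row 24 [11000]: (1 XOR 0) -> 1
  row 25 [11001]: (1 XOR 1) -> 0
  row 26 [11010]: (1 XOR 0) -> 1
  row 27 [11011]: (1 XOR 1) -> 0
  row 28 [11100]: (1 XOR 0) -> 1
  row 29 [11101]: (1 XOR 1) -> 0
  row 30 [11110]: (1 XOR 0) -> 1
  row 31 [11111]: (1 XOR 1) -> 0
Full result column, 4 rows per line (a,b,c fixed per line; d,e runs 00..11 left to right):
  rows 0-3 [a,b,c=000]: 0101  = hex 5
  rows 4-7 [a,b,c=001]: 0101  = hex 5
  rows 8-11 [a,b,c=010]: 1010  = hex A
  rows 12-15 [a,b,c=011]: 1010  = hex A
  rows 16-19 [a,b,c=100]: 0101  = hex 5
  rows 20-23 [a,b,c=101]: 0101  = hex 5
  rows 24-27 [a,b,c=110]: 1010  = hex A
  rows 28-31 [a,b,c=111]: 1010  = hex A
Output column (row 0 .. row 31) = 01010101101010100101010110101010
Output column grouped in 4s = 0101 0101 1010 1010 0101 0101 1010 1010 = 0x55AA55AA
Convert to decimal digit by digit (value = value*16 + digit):
  5 -> 5
  5*16 + 5 = 85
  85*16 + 10 (A) = 1370
  1370*16 + 10 (A) = 21930
  21930*16 + 5 = 350885
  350885*16 + 5 = 5614165
  5614165*16 + 10 (A) = 89826650
  89826650*16 + 10 (A) = 1437226410
Decimal = 1437226410

1437226410


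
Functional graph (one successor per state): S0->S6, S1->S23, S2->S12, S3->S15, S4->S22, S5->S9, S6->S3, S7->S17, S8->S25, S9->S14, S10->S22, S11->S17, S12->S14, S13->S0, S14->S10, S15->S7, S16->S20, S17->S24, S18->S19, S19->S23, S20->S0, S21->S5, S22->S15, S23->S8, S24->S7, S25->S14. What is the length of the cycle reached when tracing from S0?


Trace from S0 until a state repeats:
  S0 -> S6 -> S3 -> S15 -> S7 -> S17 -> S24 -> S7
S7 first seen at step 4, revisited at step 7.
Cycle length = 7 - 4 = 3

3


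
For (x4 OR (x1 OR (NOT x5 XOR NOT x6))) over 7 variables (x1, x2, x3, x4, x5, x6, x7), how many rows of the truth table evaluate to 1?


Formula: (x4 OR (x1 OR (NOT x5 XOR NOT x6))) over 7 vars (128 rows)
Evaluate each row (x1, x2, x3, x4, x5, x6, x7 as bits, MSB first):
  row 0 [0000000]: (0 OR (0 OR (NOT 0 XOR NOT 0))) -> 0
  row 1 [0000001]: (0 OR (0 OR (NOT 0 XOR NOT 0))) -> 0
  row 2 [0000010]: (0 OR (0 OR (NOT 0 XOR NOT 1))) -> 1
  row 3 [0000011]: (0 OR (0 OR (NOT 0 XOR NOT 1))) -> 1
  row 4 [0000100]: (0 OR (0 OR (NOT 1 XOR NOT 0))) -> 1
  (every remaining row is evaluated the same way; all 128 results are listed next)
Full result column, 8 rows per line (x1,x2,x3,x4 fixed per line; x5,x6,x7 runs 000..111 left to right):
  rows 0-7 [x1,x2,x3,x4=0000]: 00111100  (ones: 4)
  rows 8-15 [x1,x2,x3,x4=0001]: 11111111  (ones: 8)
  rows 16-23 [x1,x2,x3,x4=0010]: 00111100  (ones: 4)
  rows 24-31 [x1,x2,x3,x4=0011]: 11111111  (ones: 8)
  rows 32-39 [x1,x2,x3,x4=0100]: 00111100  (ones: 4)
  rows 40-47 [x1,x2,x3,x4=0101]: 11111111  (ones: 8)
  rows 48-55 [x1,x2,x3,x4=0110]: 00111100  (ones: 4)
  rows 56-63 [x1,x2,x3,x4=0111]: 11111111  (ones: 8)
  rows 64-71 [x1,x2,x3,x4=1000]: 11111111  (ones: 8)
  rows 72-79 [x1,x2,x3,x4=1001]: 11111111  (ones: 8)
  rows 80-87 [x1,x2,x3,x4=1010]: 11111111  (ones: 8)
  rows 88-95 [x1,x2,x3,x4=1011]: 11111111  (ones: 8)
  rows 96-103 [x1,x2,x3,x4=1100]: 11111111  (ones: 8)
  rows 104-111 [x1,x2,x3,x4=1101]: 11111111  (ones: 8)
  rows 112-119 [x1,x2,x3,x4=1110]: 11111111  (ones: 8)
  rows 120-127 [x1,x2,x3,x4=1111]: 11111111  (ones: 8)
Count of 1-rows = 4+8+4+8+4+8+4+8+8+8+8+8+8+8+8+8 = 112

112


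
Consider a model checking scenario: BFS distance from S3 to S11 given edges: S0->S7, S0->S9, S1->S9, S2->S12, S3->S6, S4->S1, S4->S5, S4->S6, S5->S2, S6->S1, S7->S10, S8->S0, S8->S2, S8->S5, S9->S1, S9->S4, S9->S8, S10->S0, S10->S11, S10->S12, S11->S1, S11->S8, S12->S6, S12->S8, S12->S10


BFS layer-by-layer from S3:
  dist 0: {S3}
  dist 1: {S6}
  dist 2: {S1}
  dist 3: {S9}
  dist 4: {S4, S8}
  dist 5: {S0, S2, S5}
  dist 6: {S7, S12}
  dist 7: {S10}
  dist 8: {S11}
  -> S11 reached at distance 8
Shortest path length = 8

8


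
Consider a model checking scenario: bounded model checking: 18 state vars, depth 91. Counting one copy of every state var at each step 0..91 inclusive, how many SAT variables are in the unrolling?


BMC unrolls to depth k, creating one copy of each state var for steps 0..k.
Step count = 91 + 1 = 92 (steps 0 through 91)
Vars per step = 18
Total = 18 * 92 = 1656

1656


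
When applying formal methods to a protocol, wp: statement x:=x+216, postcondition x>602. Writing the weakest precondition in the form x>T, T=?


Formula: wp(x:=E, P) = P[E/x] (substitute E for x in postcondition)
Step 1: Postcondition: x>602
Step 2: Substitute x+216 for x: x+216>602
Step 3: Solve for x: x > 602-216 = 386

386


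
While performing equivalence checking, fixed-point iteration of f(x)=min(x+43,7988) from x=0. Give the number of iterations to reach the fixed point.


Step 1: x=0, cap=7988, increment=43
Step 2: x grows by 43 each step until capped at 7988; fixed point is x=7988
Step 3: iterations = ceil(7988/43) = 186

186


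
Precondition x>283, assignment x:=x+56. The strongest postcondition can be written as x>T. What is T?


Formula: sp(P, x:=E) = exists old_x. (x = E[old_x/x]) AND P[old_x/x] (old_x is the value of x before the assignment; eliminate old_x by solving x = E[old_x/x] for old_x)
Step 1: Precondition P: x>283, i.e. old_x > 283
Step 2: Assignment gives x = old_x + 56, so old_x = x - 56
Step 3: Substitute into P: x - 56 > 283
Step 4: Simplify: x > 283+56 = 339

339


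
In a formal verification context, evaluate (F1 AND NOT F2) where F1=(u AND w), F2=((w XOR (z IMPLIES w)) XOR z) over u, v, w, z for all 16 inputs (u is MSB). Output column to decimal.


F1 = (u AND w)
F2 = ((w XOR (z IMPLIES w)) XOR z)
Counterexample to F1=>F2 is where F1=1 and F2=0.
Evaluate each row (bits = u,v,w,z, MSB first):
  row 0 [0000]: F1=0 F2=1 -> F1&~F2 -> 0
  row 1 [0001]: F1=0 F2=1 -> F1&~F2 -> 0
  row 2 [0010]: F1=0 F2=0 -> F1&~F2 -> 0
  row 3 [0011]: F1=0 F2=1 -> F1&~F2 -> 0
  row 4 [0100]: F1=0 F2=1 -> F1&~F2 -> 0
  row 5 [0101]: F1=0 F2=1 -> F1&~F2 -> 0
  row 6 [0110]: F1=0 F2=0 -> F1&~F2 -> 0
  row 7 [0111]: F1=0 F2=1 -> F1&~F2 -> 0
  row 8 [1000]: F1=0 F2=1 -> F1&~F2 -> 0
  row 9 [1001]: F1=0 F2=1 -> F1&~F2 -> 0
  row 10 [1010]: F1=1 F2=0 -> F1&~F2 -> 1
  row 11 [1011]: F1=1 F2=1 -> F1&~F2 -> 0
  row 12 [1100]: F1=0 F2=1 -> F1&~F2 -> 0
  row 13 [1101]: F1=0 F2=1 -> F1&~F2 -> 0
  row 14 [1110]: F1=1 F2=0 -> F1&~F2 -> 1
  row 15 [1111]: F1=1 F2=1 -> F1&~F2 -> 0
Full result column, 4 rows per line (u,v fixed per line; w,z runs 00..11 left to right):
  rows 0-3 [u,v=00]: 0000  = hex 0
  rows 4-7 [u,v=01]: 0000  = hex 0
  rows 8-11 [u,v=10]: 0010  = hex 2
  rows 12-15 [u,v=11]: 0010  = hex 2
Counterexample vector (row 0 .. row 15) = 0000000000100010
Output column grouped in 4s = 0000 0000 0010 0010 = 0x0022
Convert to decimal digit by digit (value = value*16 + digit):
  0 -> 0
  0*16 + 0 = 0
  0*16 + 2 = 2
  2*16 + 2 = 34
Decimal = 34

34


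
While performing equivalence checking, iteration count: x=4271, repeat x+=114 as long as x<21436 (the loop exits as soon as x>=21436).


Step 1: x goes from 4271 toward 21436 by 114; the body runs while x<21436, so iterations = ceil((bound-start)/step)
Step 2: Distance=17165
Step 3: ceil(17165/114)=151

151


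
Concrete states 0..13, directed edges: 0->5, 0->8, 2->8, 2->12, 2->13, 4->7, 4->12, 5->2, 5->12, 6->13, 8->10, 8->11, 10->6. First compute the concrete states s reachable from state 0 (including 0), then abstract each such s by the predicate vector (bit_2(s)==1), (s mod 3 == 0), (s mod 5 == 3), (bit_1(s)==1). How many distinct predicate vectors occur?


BFS from 0:
Concrete reachable: {0, 2, 5, 6, 8, 10, 11, 12, 13}
Abstract via predicates (bit_2(s)==1), (s mod 3 == 0), (s mod 5 == 3), (bit_1(s)==1):
  (0,0,0,1) <- {2, 10, 11}
  (0,0,1,0) <- {8}
  (0,1,0,0) <- {0}
  (1,0,0,0) <- {5}
  (1,0,1,0) <- {13}
  (1,1,0,0) <- {12}
  (1,1,0,1) <- {6}
Distinct abstract states = 7

7


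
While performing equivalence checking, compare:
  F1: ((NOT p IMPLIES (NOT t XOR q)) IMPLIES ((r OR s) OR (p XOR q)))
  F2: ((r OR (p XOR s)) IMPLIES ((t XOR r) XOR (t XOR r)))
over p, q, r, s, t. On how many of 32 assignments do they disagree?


F1 = ((NOT p IMPLIES (NOT t XOR q)) IMPLIES ((r OR s) OR (p XOR q)))
F2 = ((r OR (p XOR s)) IMPLIES ((t XOR r) XOR (t XOR r)))
Evaluate both on each of 32 rows (bits = p,q,r,s,t):
  row 0 [00000]: F1=0 F2=1 (differ) -> 1
  row 1 [00001]: F1=1 F2=1 -> 0
  row 2 [00010]: F1=1 F2=0 (differ) -> 1
  row 3 [00011]: F1=1 F2=0 (differ) -> 1
  row 4 [00100]: F1=1 F2=0 (differ) -> 1
  row 5 [00101]: F1=1 F2=0 (differ) -> 1
  row 6 [00110]: F1=1 F2=0 (differ) -> 1
  row 7 [00111]: F1=1 F2=0 (differ) -> 1
  row 8 [01000]: F1=1 F2=1 -> 0
  row 9 [01001]: F1=1 F2=1 -> 0
  row 10 [01010]: F1=1 F2=0 (differ) -> 1
  row 11 [01011]: F1=1 F2=0 (differ) -> 1
  row 12 [01100]: F1=1 F2=0 (differ) -> 1
  row 13 [01101]: F1=1 F2=0 (differ) -> 1
  row 14 [01110]: F1=1 F2=0 (differ) -> 1
  row 15 [01111]: F1=1 F2=0 (differ) -> 1
  row 16 [10000]: F1=1 F2=0 (differ) -> 1
  row 17 [10001]: F1=1 F2=0 (differ) -> 1
  row 18 [10010]: F1=1 F2=1 -> 0
  row 19 [10011]: F1=1 F2=1 -> 0
  row 20 [10100]: F1=1 F2=0 (differ) -> 1
  row 21 [10101]: F1=1 F2=0 (differ) -> 1
  row 22 [10110]: F1=1 F2=0 (differ) -> 1
  row 23 [10111]: F1=1 F2=0 (differ) -> 1
  row 24 [11000]: F1=0 F2=0 -> 0
  row 25 [11001]: F1=0 F2=0 -> 0
  row 26 [11010]: F1=1 F2=1 -> 0
  row 27 [11011]: F1=1 F2=1 -> 0
  row 28 [11100]: F1=1 F2=0 (differ) -> 1
  row 29 [11101]: F1=1 F2=0 (differ) -> 1
  row 30 [11110]: F1=1 F2=0 (differ) -> 1
  row 31 [11111]: F1=1 F2=0 (differ) -> 1
Full result column, 8 rows per line (p,q fixed per line; r,s,t runs 000..111 left to right):
  rows 0-7 [p,q=00]: 10111111  (ones: 7)
  rows 8-15 [p,q=01]: 00111111  (ones: 6)
  rows 16-23 [p,q=10]: 11001111  (ones: 6)
  rows 24-31 [p,q=11]: 00001111  (ones: 4)
Disagreements = 7+6+6+4 = 23

23


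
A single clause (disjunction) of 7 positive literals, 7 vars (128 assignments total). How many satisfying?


Step 1: Total=2^7=128
Step 2: Unsat when all 7 false: 2^0=1
Step 3: Sat=128-1=127

127


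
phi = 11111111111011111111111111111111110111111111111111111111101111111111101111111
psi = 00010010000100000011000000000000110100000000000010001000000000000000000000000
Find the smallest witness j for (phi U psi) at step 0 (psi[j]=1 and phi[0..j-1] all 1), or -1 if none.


(phi U psi) at 0: need smallest j with psi[j]=1 and phi[i]=1 for all i in [0,j).
Scan from step 0:
  step 0: phi=1, psi=0 -> continue
  step 1: phi=1, psi=0 -> continue
  step 2: phi=1, psi=0 -> continue
  step 3: psi=1 and phi held for [0,3) -> witness found
Witness step = 3

3


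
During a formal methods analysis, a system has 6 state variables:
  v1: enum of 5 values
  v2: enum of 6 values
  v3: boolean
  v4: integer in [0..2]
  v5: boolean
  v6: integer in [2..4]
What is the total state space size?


State space = product of domain sizes of all variables.
Domain sizes:
  v1 (enum of 5 values): 5
  v2 (enum of 6 values): 6
  v3 (boolean): 2
  v4 (integer in [0..2]): 3
  v5 (boolean): 2
  v6 (integer in [2..4]): 3
Product = 5 * 6 * 2 * 3 * 2 * 3 = 1080

1080


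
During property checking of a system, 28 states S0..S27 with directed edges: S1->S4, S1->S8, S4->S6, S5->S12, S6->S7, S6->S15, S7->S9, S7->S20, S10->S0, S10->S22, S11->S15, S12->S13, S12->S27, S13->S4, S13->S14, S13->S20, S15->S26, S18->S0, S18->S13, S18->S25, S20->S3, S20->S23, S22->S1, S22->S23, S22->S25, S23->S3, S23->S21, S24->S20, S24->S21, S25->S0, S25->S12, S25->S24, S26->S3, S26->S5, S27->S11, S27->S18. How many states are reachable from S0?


BFS from S0:
  layer 0: {S0}
Reachable set: {S0}
Count = 1

1


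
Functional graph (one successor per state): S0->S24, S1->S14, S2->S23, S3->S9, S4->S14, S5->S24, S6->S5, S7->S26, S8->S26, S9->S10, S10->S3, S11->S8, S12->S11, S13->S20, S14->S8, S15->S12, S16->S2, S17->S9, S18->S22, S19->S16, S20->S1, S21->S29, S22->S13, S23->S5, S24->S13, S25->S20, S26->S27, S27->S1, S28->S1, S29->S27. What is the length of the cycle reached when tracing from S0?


Trace from S0 until a state repeats:
  S0 -> S24 -> S13 -> S20 -> S1 -> S14 -> S8 -> S26 -> S27 -> S1
S1 first seen at step 4, revisited at step 9.
Cycle length = 9 - 4 = 5

5


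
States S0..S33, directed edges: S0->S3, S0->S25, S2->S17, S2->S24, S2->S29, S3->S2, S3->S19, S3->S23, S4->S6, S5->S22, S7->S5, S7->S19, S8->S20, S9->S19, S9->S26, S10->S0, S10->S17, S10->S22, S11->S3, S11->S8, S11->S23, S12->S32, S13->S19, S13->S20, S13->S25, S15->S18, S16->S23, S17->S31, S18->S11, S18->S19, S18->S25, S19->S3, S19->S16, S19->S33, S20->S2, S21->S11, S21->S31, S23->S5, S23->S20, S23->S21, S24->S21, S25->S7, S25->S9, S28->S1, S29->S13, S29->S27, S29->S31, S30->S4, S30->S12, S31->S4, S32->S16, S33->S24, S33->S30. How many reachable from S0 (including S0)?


BFS from S0:
  layer 0: {S0}
  layer 1: {S3, S25}
  layer 2: {S2, S7, S9, S19, S23}
  layer 3: {S5, S16, S17, S20, S21, S24, S26, S29, S33}
  layer 4: {S11, S13, S22, S27, S30, S31}
  layer 5: {S4, S8, S12}
  layer 6: {S6, S32}
Reachable set: {S0, S2, S3, S4, S5, S6, S7, S8, S9, S11, S12, S13, S16, S17, S19, S20, S21, S22, S23, S24, S25, S26, S27, S29, S30, S31, S32, S33}
Count = 28

28


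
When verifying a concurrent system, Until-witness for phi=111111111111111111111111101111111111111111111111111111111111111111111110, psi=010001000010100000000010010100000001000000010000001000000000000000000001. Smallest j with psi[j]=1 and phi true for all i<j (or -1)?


(phi U psi) at 0: need smallest j with psi[j]=1 and phi[i]=1 for all i in [0,j).
Scan from step 0:
  step 0: phi=1, psi=0 -> continue
  step 1: psi=1 and phi held for [0,1) -> witness found
Witness step = 1

1


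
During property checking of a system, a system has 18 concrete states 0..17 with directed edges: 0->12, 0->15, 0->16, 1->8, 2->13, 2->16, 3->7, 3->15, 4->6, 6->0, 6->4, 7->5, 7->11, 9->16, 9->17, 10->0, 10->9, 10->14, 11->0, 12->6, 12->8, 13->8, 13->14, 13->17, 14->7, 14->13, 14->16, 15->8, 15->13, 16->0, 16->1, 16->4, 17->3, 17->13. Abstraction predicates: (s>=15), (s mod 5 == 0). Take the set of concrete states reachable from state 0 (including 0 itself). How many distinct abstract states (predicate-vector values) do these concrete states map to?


BFS from 0:
Concrete reachable: {0, 1, 3, 4, 5, 6, 7, 8, 11, 12, 13, 14, 15, 16, 17}
Abstract via predicates (s>=15), (s mod 5 == 0):
  (0,0) <- {1, 3, 4, 6, 7, 8, 11, 12, 13, 14}
  (0,1) <- {0, 5}
  (1,0) <- {16, 17}
  (1,1) <- {15}
Distinct abstract states = 4

4


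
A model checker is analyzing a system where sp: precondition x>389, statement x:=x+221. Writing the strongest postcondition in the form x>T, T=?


Formula: sp(P, x:=E) = exists old_x. (x = E[old_x/x]) AND P[old_x/x] (old_x is the value of x before the assignment; eliminate old_x by solving x = E[old_x/x] for old_x)
Step 1: Precondition P: x>389, i.e. old_x > 389
Step 2: Assignment gives x = old_x + 221, so old_x = x - 221
Step 3: Substitute into P: x - 221 > 389
Step 4: Simplify: x > 389+221 = 610

610


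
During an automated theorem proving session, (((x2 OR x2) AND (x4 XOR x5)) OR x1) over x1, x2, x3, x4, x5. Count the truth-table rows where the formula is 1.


Formula: (((x2 OR x2) AND (x4 XOR x5)) OR x1) over 5 vars (32 rows)
Evaluate each row (x1, x2, x3, x4, x5 as bits, MSB first):
  row 0 [00000]: (((0 OR 0) AND (0 XOR 0)) OR 0) -> 0
  row 1 [00001]: (((0 OR 0) AND (0 XOR 1)) OR 0) -> 0
  row 2 [00010]: (((0 OR 0) AND (1 XOR 0)) OR 0) -> 0
  row 3 [00011]: (((0 OR 0) AND (1 XOR 1)) OR 0) -> 0
  row 4 [00100]: (((0 OR 0) AND (0 XOR 0)) OR 0) -> 0
  row 5 [00101]: (((0 OR 0) AND (0 XOR 1)) OR 0) -> 0
  row 6 [00110]: (((0 OR 0) AND (1 XOR 0)) OR 0) -> 0
  row 7 [00111]: (((0 OR 0) AND (1 XOR 1)) OR 0) -> 0
  row 8 [01000]: (((1 OR 1) AND (0 XOR 0)) OR 0) -> 0
  row 9 [01001]: (((1 OR 1) AND (0 XOR 1)) OR 0) -> 1
  row 10 [01010]: (((1 OR 1) AND (1 XOR 0)) OR 0) -> 1
  row 11 [01011]: (((1 OR 1) AND (1 XOR 1)) OR 0) -> 0
  row 12 [01100]: (((1 OR 1) AND (0 XOR 0)) OR 0) -> 0
  row 13 [01101]: (((1 OR 1) AND (0 XOR 1)) OR 0) -> 1
  row 14 [01110]: (((1 OR 1) AND (1 XOR 0)) OR 0) -> 1
  row 15 [01111]: (((1 OR 1) AND (1 XOR 1)) OR 0) -> 0
  row 16 [10000]: (((0 OR 0) AND (0 XOR 0)) OR 1) -> 1
  row 17 [10001]: (((0 OR 0) AND (0 XOR 1)) OR 1) -> 1
  row 18 [10010]: (((0 OR 0) AND (1 XOR 0)) OR 1) -> 1
  row 19 [10011]: (((0 OR 0) AND (1 XOR 1)) OR 1) -> 1
  row 20 [10100]: (((0 OR 0) AND (0 XOR 0)) OR 1) -> 1
  row 21 [10101]: (((0 OR 0) AND (0 XOR 1)) OR 1) -> 1
  row 22 [10110]: (((0 OR 0) AND (1 XOR 0)) OR 1) -> 1
  row 23 [10111]: (((0 OR 0) AND (1 XOR 1)) OR 1) -> 1
  row 24 [11000]: (((1 OR 1) AND (0 XOR 0)) OR 1) -> 1
  row 25 [11001]: (((1 OR 1) AND (0 XOR 1)) OR 1) -> 1
  row 26 [11010]: (((1 OR 1) AND (1 XOR 0)) OR 1) -> 1
  row 27 [11011]: (((1 OR 1) AND (1 XOR 1)) OR 1) -> 1
  row 28 [11100]: (((1 OR 1) AND (0 XOR 0)) OR 1) -> 1
  row 29 [11101]: (((1 OR 1) AND (0 XOR 1)) OR 1) -> 1
  row 30 [11110]: (((1 OR 1) AND (1 XOR 0)) OR 1) -> 1
  row 31 [11111]: (((1 OR 1) AND (1 XOR 1)) OR 1) -> 1
Full result column, 8 rows per line (x1,x2 fixed per line; x3,x4,x5 runs 000..111 left to right):
  rows 0-7 [x1,x2=00]: 00000000  (ones: 0)
  rows 8-15 [x1,x2=01]: 01100110  (ones: 4)
  rows 16-23 [x1,x2=10]: 11111111  (ones: 8)
  rows 24-31 [x1,x2=11]: 11111111  (ones: 8)
Count of 1-rows = 0+4+8+8 = 20

20


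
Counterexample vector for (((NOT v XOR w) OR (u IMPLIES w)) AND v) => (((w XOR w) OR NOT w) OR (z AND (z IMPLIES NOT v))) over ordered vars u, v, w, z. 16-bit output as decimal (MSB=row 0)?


F1 = (((NOT v XOR w) OR (u IMPLIES w)) AND v)
F2 = (((w XOR w) OR NOT w) OR (z AND (z IMPLIES NOT v)))
Counterexample to F1=>F2 is where F1=1 and F2=0.
Evaluate each row (bits = u,v,w,z, MSB first):
  row 0 [0000]: F1=0 F2=1 -> F1&~F2 -> 0
  row 1 [0001]: F1=0 F2=1 -> F1&~F2 -> 0
  row 2 [0010]: F1=0 F2=0 -> F1&~F2 -> 0
  row 3 [0011]: F1=0 F2=1 -> F1&~F2 -> 0
  row 4 [0100]: F1=1 F2=1 -> F1&~F2 -> 0
  row 5 [0101]: F1=1 F2=1 -> F1&~F2 -> 0
  row 6 [0110]: F1=1 F2=0 -> F1&~F2 -> 1
  row 7 [0111]: F1=1 F2=0 -> F1&~F2 -> 1
  row 8 [1000]: F1=0 F2=1 -> F1&~F2 -> 0
  row 9 [1001]: F1=0 F2=1 -> F1&~F2 -> 0
  row 10 [1010]: F1=0 F2=0 -> F1&~F2 -> 0
  row 11 [1011]: F1=0 F2=1 -> F1&~F2 -> 0
  row 12 [1100]: F1=0 F2=1 -> F1&~F2 -> 0
  row 13 [1101]: F1=0 F2=1 -> F1&~F2 -> 0
  row 14 [1110]: F1=1 F2=0 -> F1&~F2 -> 1
  row 15 [1111]: F1=1 F2=0 -> F1&~F2 -> 1
Full result column, 4 rows per line (u,v fixed per line; w,z runs 00..11 left to right):
  rows 0-3 [u,v=00]: 0000  = hex 0
  rows 4-7 [u,v=01]: 0011  = hex 3
  rows 8-11 [u,v=10]: 0000  = hex 0
  rows 12-15 [u,v=11]: 0011  = hex 3
Counterexample vector (row 0 .. row 15) = 0000001100000011
Output column grouped in 4s = 0000 0011 0000 0011 = 0x0303
Convert to decimal digit by digit (value = value*16 + digit):
  0 -> 0
  0*16 + 3 = 3
  3*16 + 0 = 48
  48*16 + 3 = 771
Decimal = 771

771


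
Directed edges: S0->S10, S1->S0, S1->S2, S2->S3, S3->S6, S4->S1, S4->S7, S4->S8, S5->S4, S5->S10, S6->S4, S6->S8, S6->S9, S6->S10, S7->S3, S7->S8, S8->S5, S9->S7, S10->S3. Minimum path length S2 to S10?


BFS layer-by-layer from S2:
  dist 0: {S2}
  dist 1: {S3}
  dist 2: {S6}
  dist 3: {S4, S8, S9, S10}
  -> S10 reached at distance 3
Shortest path length = 3

3


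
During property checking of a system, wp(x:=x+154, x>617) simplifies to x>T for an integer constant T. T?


Formula: wp(x:=E, P) = P[E/x] (substitute E for x in postcondition)
Step 1: Postcondition: x>617
Step 2: Substitute x+154 for x: x+154>617
Step 3: Solve for x: x > 617-154 = 463

463


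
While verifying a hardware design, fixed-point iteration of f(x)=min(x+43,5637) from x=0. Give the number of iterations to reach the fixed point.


Step 1: x=0, cap=5637, increment=43
Step 2: x grows by 43 each step until capped at 5637; fixed point is x=5637
Step 3: iterations = ceil(5637/43) = 132

132


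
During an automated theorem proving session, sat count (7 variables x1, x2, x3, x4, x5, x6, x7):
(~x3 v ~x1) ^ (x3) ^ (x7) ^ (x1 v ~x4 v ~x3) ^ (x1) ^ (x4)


CNF with 6 clauses over 7 vars (128 assignments).
An assignment satisfies CNF iff every clause has >=1 true literal.
Check each row (bits = x1,x2,x3,x4,x5,x6,x7; clause T/F shown):
  row 0 [0000000]: clauses=TFFTFF -> 0
  row 1 [0000001]: clauses=TFTTFF -> 0
  row 2 [0000010]: clauses=TFFTFF -> 0
  row 3 [0000011]: clauses=TFTTFF -> 0
  row 4 [0000100]: clauses=TFFTFF -> 0
  (every remaining row is evaluated the same way; all 128 results are listed next)
Full result column, 8 rows per line (x1,x2,x3,x4 fixed per line; x5,x6,x7 runs 000..111 left to right):
  rows 0-7 [x1,x2,x3,x4=0000]: 00000000  (ones: 0)
  rows 8-15 [x1,x2,x3,x4=0001]: 00000000  (ones: 0)
  rows 16-23 [x1,x2,x3,x4=0010]: 00000000  (ones: 0)
  rows 24-31 [x1,x2,x3,x4=0011]: 00000000  (ones: 0)
  rows 32-39 [x1,x2,x3,x4=0100]: 00000000  (ones: 0)
  rows 40-47 [x1,x2,x3,x4=0101]: 00000000  (ones: 0)
  rows 48-55 [x1,x2,x3,x4=0110]: 00000000  (ones: 0)
  rows 56-63 [x1,x2,x3,x4=0111]: 00000000  (ones: 0)
  rows 64-71 [x1,x2,x3,x4=1000]: 00000000  (ones: 0)
  rows 72-79 [x1,x2,x3,x4=1001]: 00000000  (ones: 0)
  rows 80-87 [x1,x2,x3,x4=1010]: 00000000  (ones: 0)
  rows 88-95 [x1,x2,x3,x4=1011]: 00000000  (ones: 0)
  rows 96-103 [x1,x2,x3,x4=1100]: 00000000  (ones: 0)
  rows 104-111 [x1,x2,x3,x4=1101]: 00000000  (ones: 0)
  rows 112-119 [x1,x2,x3,x4=1110]: 00000000  (ones: 0)
  rows 120-127 [x1,x2,x3,x4=1111]: 00000000  (ones: 0)
Satisfying assignments = 0+0+0+0+0+0+0+0+0+0+0+0+0+0+0+0 = 0

0


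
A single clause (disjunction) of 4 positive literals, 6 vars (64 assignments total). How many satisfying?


Step 1: Total=2^6=64
Step 2: Unsat when all 4 false: 2^2=4
Step 3: Sat=64-4=60

60


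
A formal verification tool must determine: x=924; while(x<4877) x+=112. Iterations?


Step 1: x goes from 924 toward 4877 by 112; the body runs while x<4877, so iterations = ceil((bound-start)/step)
Step 2: Distance=3953
Step 3: ceil(3953/112)=36

36


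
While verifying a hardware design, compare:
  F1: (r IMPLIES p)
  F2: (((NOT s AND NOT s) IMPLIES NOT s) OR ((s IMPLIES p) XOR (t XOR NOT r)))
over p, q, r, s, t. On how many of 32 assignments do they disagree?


F1 = (r IMPLIES p)
F2 = (((NOT s AND NOT s) IMPLIES NOT s) OR ((s IMPLIES p) XOR (t XOR NOT r)))
Evaluate both on each of 32 rows (bits = p,q,r,s,t):
  row 0 [00000]: F1=1 F2=1 -> 0
  row 1 [00001]: F1=1 F2=1 -> 0
  row 2 [00010]: F1=1 F2=1 -> 0
  row 3 [00011]: F1=1 F2=1 -> 0
  row 4 [00100]: F1=0 F2=1 (differ) -> 1
  row 5 [00101]: F1=0 F2=1 (differ) -> 1
  row 6 [00110]: F1=0 F2=1 (differ) -> 1
  row 7 [00111]: F1=0 F2=1 (differ) -> 1
  row 8 [01000]: F1=1 F2=1 -> 0
  row 9 [01001]: F1=1 F2=1 -> 0
  row 10 [01010]: F1=1 F2=1 -> 0
  row 11 [01011]: F1=1 F2=1 -> 0
  row 12 [01100]: F1=0 F2=1 (differ) -> 1
  row 13 [01101]: F1=0 F2=1 (differ) -> 1
  row 14 [01110]: F1=0 F2=1 (differ) -> 1
  row 15 [01111]: F1=0 F2=1 (differ) -> 1
  row 16 [10000]: F1=1 F2=1 -> 0
  row 17 [10001]: F1=1 F2=1 -> 0
  row 18 [10010]: F1=1 F2=1 -> 0
  row 19 [10011]: F1=1 F2=1 -> 0
  row 20 [10100]: F1=1 F2=1 -> 0
  row 21 [10101]: F1=1 F2=1 -> 0
  row 22 [10110]: F1=1 F2=1 -> 0
  row 23 [10111]: F1=1 F2=1 -> 0
  row 24 [11000]: F1=1 F2=1 -> 0
  row 25 [11001]: F1=1 F2=1 -> 0
  row 26 [11010]: F1=1 F2=1 -> 0
  row 27 [11011]: F1=1 F2=1 -> 0
  row 28 [11100]: F1=1 F2=1 -> 0
  row 29 [11101]: F1=1 F2=1 -> 0
  row 30 [11110]: F1=1 F2=1 -> 0
  row 31 [11111]: F1=1 F2=1 -> 0
Full result column, 8 rows per line (p,q fixed per line; r,s,t runs 000..111 left to right):
  rows 0-7 [p,q=00]: 00001111  (ones: 4)
  rows 8-15 [p,q=01]: 00001111  (ones: 4)
  rows 16-23 [p,q=10]: 00000000  (ones: 0)
  rows 24-31 [p,q=11]: 00000000  (ones: 0)
Disagreements = 4+4+0+0 = 8

8


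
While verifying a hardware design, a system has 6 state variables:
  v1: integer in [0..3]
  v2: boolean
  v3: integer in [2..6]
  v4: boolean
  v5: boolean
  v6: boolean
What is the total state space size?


State space = product of domain sizes of all variables.
Domain sizes:
  v1 (integer in [0..3]): 4
  v2 (boolean): 2
  v3 (integer in [2..6]): 5
  v4 (boolean): 2
  v5 (boolean): 2
  v6 (boolean): 2
Product = 4 * 2 * 5 * 2 * 2 * 2 = 320

320


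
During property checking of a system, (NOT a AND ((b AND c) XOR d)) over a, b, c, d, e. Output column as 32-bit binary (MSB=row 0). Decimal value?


Formula: (NOT a AND ((b AND c) XOR d)) over a, b, c, d, e (32 rows)
Evaluate each row (bits = a,b,c,d,e, MSB first):
  row 0 [00000]: (NOT 0 AND ((0 AND 0) XOR 0)) -> 0
  row 1 [00001]: (NOT 0 AND ((0 AND 0) XOR 0)) -> 0
  row 2 [00010]: (NOT 0 AND ((0 AND 0) XOR 1)) -> 1
  row 3 [00011]: (NOT 0 AND ((0 AND 0) XOR 1)) -> 1
  row 4 [00100]: (NOT 0 AND ((0 AND 1) XOR 0)) -> 0
  row 5 [00101]: (NOT 0 AND ((0 AND 1) XOR 0)) -> 0
  row 6 [00110]: (NOT 0 AND ((0 AND 1) XOR 1)) -> 1
  row 7 [00111]: (NOT 0 AND ((0 AND 1) XOR 1)) -> 1
  row 8 [01000]: (NOT 0 AND ((1 AND 0) XOR 0)) -> 0
  row 9 [01001]: (NOT 0 AND ((1 AND 0) XOR 0)) -> 0
  row 10 [01010]: (NOT 0 AND ((1 AND 0) XOR 1)) -> 1
  row 11 [01011]: (NOT 0 AND ((1 AND 0) XOR 1)) -> 1
  row 12 [01100]: (NOT 0 AND ((1 AND 1) XOR 0)) -> 1
  row 13 [01101]: (NOT 0 AND ((1 AND 1) XOR 0)) -> 1
  row 14 [01110]: (NOT 0 AND ((1 AND 1) XOR 1)) -> 0
  row 15 [01111]: (NOT 0 AND ((1 AND 1) XOR 1)) -> 0
  row 16 [10000]: (NOT 1 AND ((0 AND 0) XOR 0)) -> 0
  row 17 [10001]: (NOT 1 AND ((0 AND 0) XOR 0)) -> 0
  row 18 [10010]: (NOT 1 AND ((0 AND 0) XOR 1)) -> 0
  row 19 [10011]: (NOT 1 AND ((0 AND 0) XOR 1)) -> 0
  row 20 [10100]: (NOT 1 AND ((0 AND 1) XOR 0)) -> 0
  row 21 [10101]: (NOT 1 AND ((0 AND 1) XOR 0)) -> 0
  row 22 [10110]: (NOT 1 AND ((0 AND 1) XOR 1)) -> 0
  row 23 [10111]: (NOT 1 AND ((0 AND 1) XOR 1)) -> 0
  row 24 [11000]: (NOT 1 AND ((1 AND 0) XOR 0)) -> 0
  row 25 [11001]: (NOT 1 AND ((1 AND 0) XOR 0)) -> 0
  row 26 [11010]: (NOT 1 AND ((1 AND 0) XOR 1)) -> 0
  row 27 [11011]: (NOT 1 AND ((1 AND 0) XOR 1)) -> 0
  row 28 [11100]: (NOT 1 AND ((1 AND 1) XOR 0)) -> 0
  row 29 [11101]: (NOT 1 AND ((1 AND 1) XOR 0)) -> 0
  row 30 [11110]: (NOT 1 AND ((1 AND 1) XOR 1)) -> 0
  row 31 [11111]: (NOT 1 AND ((1 AND 1) XOR 1)) -> 0
Full result column, 4 rows per line (a,b,c fixed per line; d,e runs 00..11 left to right):
  rows 0-3 [a,b,c=000]: 0011  = hex 3
  rows 4-7 [a,b,c=001]: 0011  = hex 3
  rows 8-11 [a,b,c=010]: 0011  = hex 3
  rows 12-15 [a,b,c=011]: 1100  = hex C
  rows 16-19 [a,b,c=100]: 0000  = hex 0
  rows 20-23 [a,b,c=101]: 0000  = hex 0
  rows 24-27 [a,b,c=110]: 0000  = hex 0
  rows 28-31 [a,b,c=111]: 0000  = hex 0
Output column (row 0 .. row 31) = 00110011001111000000000000000000
Output column grouped in 4s = 0011 0011 0011 1100 0000 0000 0000 0000 = 0x333C0000
Convert to decimal digit by digit (value = value*16 + digit):
  3 -> 3
  3*16 + 3 = 51
  51*16 + 3 = 819
  819*16 + 12 (C) = 13116
  13116*16 + 0 = 209856
  209856*16 + 0 = 3357696
  3357696*16 + 0 = 53723136
  53723136*16 + 0 = 859570176
Decimal = 859570176

859570176


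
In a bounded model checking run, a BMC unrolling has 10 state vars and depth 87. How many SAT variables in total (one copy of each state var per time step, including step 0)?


BMC unrolls to depth k, creating one copy of each state var for steps 0..k.
Step count = 87 + 1 = 88 (steps 0 through 87)
Vars per step = 10
Total = 10 * 88 = 880

880


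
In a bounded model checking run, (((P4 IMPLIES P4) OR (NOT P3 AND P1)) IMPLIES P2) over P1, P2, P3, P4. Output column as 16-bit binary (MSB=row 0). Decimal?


Formula: (((P4 IMPLIES P4) OR (NOT P3 AND P1)) IMPLIES P2) over P1, P2, P3, P4 (16 rows)
Evaluate each row (bits = P1,P2,P3,P4, MSB first):
  row 0 [0000]: (((0 IMPLIES 0) OR (NOT 0 AND 0)) IMPLIES 0) -> 0
  row 1 [0001]: (((1 IMPLIES 1) OR (NOT 0 AND 0)) IMPLIES 0) -> 0
  row 2 [0010]: (((0 IMPLIES 0) OR (NOT 1 AND 0)) IMPLIES 0) -> 0
  row 3 [0011]: (((1 IMPLIES 1) OR (NOT 1 AND 0)) IMPLIES 0) -> 0
  row 4 [0100]: (((0 IMPLIES 0) OR (NOT 0 AND 0)) IMPLIES 1) -> 1
  row 5 [0101]: (((1 IMPLIES 1) OR (NOT 0 AND 0)) IMPLIES 1) -> 1
  row 6 [0110]: (((0 IMPLIES 0) OR (NOT 1 AND 0)) IMPLIES 1) -> 1
  row 7 [0111]: (((1 IMPLIES 1) OR (NOT 1 AND 0)) IMPLIES 1) -> 1
  row 8 [1000]: (((0 IMPLIES 0) OR (NOT 0 AND 1)) IMPLIES 0) -> 0
  row 9 [1001]: (((1 IMPLIES 1) OR (NOT 0 AND 1)) IMPLIES 0) -> 0
  row 10 [1010]: (((0 IMPLIES 0) OR (NOT 1 AND 1)) IMPLIES 0) -> 0
  row 11 [1011]: (((1 IMPLIES 1) OR (NOT 1 AND 1)) IMPLIES 0) -> 0
  row 12 [1100]: (((0 IMPLIES 0) OR (NOT 0 AND 1)) IMPLIES 1) -> 1
  row 13 [1101]: (((1 IMPLIES 1) OR (NOT 0 AND 1)) IMPLIES 1) -> 1
  row 14 [1110]: (((0 IMPLIES 0) OR (NOT 1 AND 1)) IMPLIES 1) -> 1
  row 15 [1111]: (((1 IMPLIES 1) OR (NOT 1 AND 1)) IMPLIES 1) -> 1
Full result column, 4 rows per line (P1,P2 fixed per line; P3,P4 runs 00..11 left to right):
  rows 0-3 [P1,P2=00]: 0000  = hex 0
  rows 4-7 [P1,P2=01]: 1111  = hex F
  rows 8-11 [P1,P2=10]: 0000  = hex 0
  rows 12-15 [P1,P2=11]: 1111  = hex F
Output column (row 0 .. row 15) = 0000111100001111
Output column grouped in 4s = 0000 1111 0000 1111 = 0x0F0F
Convert to decimal digit by digit (value = value*16 + digit):
  0 -> 0
  0*16 + 15 (F) = 15
  15*16 + 0 = 240
  240*16 + 15 (F) = 3855
Decimal = 3855

3855
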